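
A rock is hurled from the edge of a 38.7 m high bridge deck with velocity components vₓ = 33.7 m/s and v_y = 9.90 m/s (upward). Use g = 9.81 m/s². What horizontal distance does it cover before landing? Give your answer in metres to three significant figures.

Vertical motion (up positive, ground at y = 0): 4.905 t² − (9.900) t − 38.7 = 0, so t = (9.900 + √(9.900² + 2·9.81·38.7)) / 9.81 = (9.900 + 29.28) / 9.81 = 3.994 s.
Horizontal distance: R = vₓ t = 33.70 × 3.994 = 134.6 m.

135 m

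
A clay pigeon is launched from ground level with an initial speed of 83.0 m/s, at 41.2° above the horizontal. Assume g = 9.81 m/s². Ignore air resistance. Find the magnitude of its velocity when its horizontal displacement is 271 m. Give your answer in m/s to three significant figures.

Horizontal component vₓ = 83.00 cos 41.2° = 62.45 m/s; vertical v_y0 = 83.00 sin 41.2° = 54.67 m/s.
At x = 271 m, t = x/vₓ = 271/62.45 = 4.339 s.
Vertical velocity there: v_y = v_y0 − g t = 54.67 − 9.81 × 4.339 = 12.10 m/s.
Speed: √(vₓ² + v_y²) = √(62.45² + 12.10²) = 63.61 m/s.

63.6 m/s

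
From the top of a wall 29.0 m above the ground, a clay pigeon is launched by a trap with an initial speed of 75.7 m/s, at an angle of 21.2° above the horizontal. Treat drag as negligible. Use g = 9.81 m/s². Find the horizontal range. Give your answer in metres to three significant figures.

Components: vₓ = 75.70 cos 21.2° = 70.58 m/s, v_y0 = 75.70 sin 21.2° = 27.37 m/s.
Vertical motion (up positive, ground at y = 0): 4.905 t² − (27.37) t − 29.0 = 0, so t = (27.37 + √(27.37² + 2·9.81·29.0)) / 9.81 = (27.37 + 36.31) / 9.81 = 6.492 s.
Horizontal distance: R = vₓ t = 70.58 × 6.492 = 458.2 m.

458 m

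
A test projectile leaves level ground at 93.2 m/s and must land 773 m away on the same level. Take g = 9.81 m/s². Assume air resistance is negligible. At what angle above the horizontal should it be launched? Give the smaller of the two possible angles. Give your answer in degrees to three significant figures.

R = v₀² sin 2θ / g gives sin 2θ = gR/v₀² = 9.81·773/93.2² = 0.8730.
2θ = 60.81° or 180° − 60.81° = 119.2°, so θ = 30.40° or 59.60°.
The smaller angle is 30.40°.

30.4°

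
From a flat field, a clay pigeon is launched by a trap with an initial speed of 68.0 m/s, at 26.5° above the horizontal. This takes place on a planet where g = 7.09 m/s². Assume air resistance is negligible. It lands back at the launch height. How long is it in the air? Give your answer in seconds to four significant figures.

8.559 s

Components: vₓ = 68.00 cos 26.5° = 60.86 m/s, v_y0 = 68.00 sin 26.5° = 30.34 m/s.
Time of flight on level ground: T = 2 v_y0 / g = 2 × 30.34 / 7.09 = 8.559 s.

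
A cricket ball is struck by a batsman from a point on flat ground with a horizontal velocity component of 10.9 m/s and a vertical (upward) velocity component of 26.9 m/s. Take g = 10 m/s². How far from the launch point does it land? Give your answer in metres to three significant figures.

Flight time T = 2 v_y0 / g = 5.380 s.
Range: R = vₓ T = 10.90 × 5.380 = 58.64 m.

58.6 m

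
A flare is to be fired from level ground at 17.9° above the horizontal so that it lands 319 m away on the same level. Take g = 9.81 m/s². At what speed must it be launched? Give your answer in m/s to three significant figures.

From R = (v₀² / g) sin 2θ: v₀ = √(gR / sin 2θ).
v₀ = √(9.81 × 319 / sin 35.80°) = √(3129 / 0.5850) = √5349.8 = 73.14 m/s.

73.1 m/s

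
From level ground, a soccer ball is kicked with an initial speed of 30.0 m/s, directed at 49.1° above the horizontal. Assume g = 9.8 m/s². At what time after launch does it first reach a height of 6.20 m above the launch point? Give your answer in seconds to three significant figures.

0.292 s

Components: vₓ = 30.00 cos 49.1° = 19.64 m/s, v_y0 = 30.00 sin 49.1° = 22.68 m/s.
Set y = v_y0 t − ½ g t² = 6.20: 4.900 t² − 22.68 t + 6.20 = 0.
t = [22.68 ± √(22.68² − 2·9.80·6.20)] / 9.80 = (22.68 ± 19.82) / 9.80, so t = 0.2918 s or t = 4.336 s.
The first (ascending) time is 0.2918 s.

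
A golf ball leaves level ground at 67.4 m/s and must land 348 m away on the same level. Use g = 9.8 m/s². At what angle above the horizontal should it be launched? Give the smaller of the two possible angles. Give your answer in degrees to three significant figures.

Level-ground range R = v₀² sin(2θ)/g ⇒ sin(2θ) = gR/v₀² = 9.80 × 348 / 67.4² = 0.7507.
2θ = 48.65° or 180° − 48.65° = 131.3°, so θ = 24.33° or 65.67°.
The smaller angle is 24.33°.

24.3°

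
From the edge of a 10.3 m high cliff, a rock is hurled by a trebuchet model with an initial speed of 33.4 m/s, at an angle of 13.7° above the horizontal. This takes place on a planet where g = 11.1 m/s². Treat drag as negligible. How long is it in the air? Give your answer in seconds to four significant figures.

Horizontal component vₓ = 33.40 cos 13.7° = 32.45 m/s; vertical v_y0 = 33.40 sin 13.7° = 7.910 m/s.
Vertical motion (up positive, ground at y = 0): 5.550 t² − (7.910) t − 10.3 = 0, so t = (7.910 + √(7.910² + 2·11.1·10.3)) / 11.1 = (7.910 + 17.07) / 11.1 = 2.250 s.

2.250 s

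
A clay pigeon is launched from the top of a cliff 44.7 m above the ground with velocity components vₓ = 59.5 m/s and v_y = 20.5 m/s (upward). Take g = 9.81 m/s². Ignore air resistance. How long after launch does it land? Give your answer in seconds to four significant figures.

5.761 s

Vertical motion (up positive, ground at y = 0): 4.905 t² − (20.50) t − 44.7 = 0, so t = (20.50 + √(20.50² + 2·9.81·44.7)) / 9.81 = (20.50 + 36.02) / 9.81 = 5.761 s.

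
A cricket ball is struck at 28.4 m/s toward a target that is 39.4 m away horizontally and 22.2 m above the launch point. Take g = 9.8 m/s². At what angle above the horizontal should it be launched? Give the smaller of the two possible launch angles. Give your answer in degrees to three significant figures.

Trajectory: y = x tanθ − g x² (1 + tan²θ)/(2v₀²). With x = 39.4, y = 22.2, v₀ = 28.4, g = 9.80:
9.431 tan²θ − 39.4 tanθ + (31.63) = 0.
tanθ = [39.4 ± √(39.4² − 4 × 9.431 × (31.63))] / (2 × 9.431) = (39.4 ± 18.95) / 18.86, giving tanθ = 1.084 or 3.094.
θ = 47.31° or 72.09°; the smaller is 47.31°.

47.3°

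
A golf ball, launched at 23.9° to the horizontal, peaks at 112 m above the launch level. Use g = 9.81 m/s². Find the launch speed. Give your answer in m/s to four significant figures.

At the peak v_y = 0, so v_y0 = √(2gH) = √(2 × 9.81 × 112) = 46.88 m/s.
v_y0 = v₀ sin θ ⇒ v₀ = 46.88 / sin 23.9° = 115.7 m/s.

115.7 m/s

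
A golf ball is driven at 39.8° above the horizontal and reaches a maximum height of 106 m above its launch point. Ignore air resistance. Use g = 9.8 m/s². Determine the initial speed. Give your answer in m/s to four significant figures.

71.21 m/s

At the peak v_y = 0, so v_y0 = √(2gH) = √(2 × 9.80 × 106) = 45.58 m/s.
v_y0 = v₀ sin θ ⇒ v₀ = 45.58 / sin 39.8° = 71.21 m/s.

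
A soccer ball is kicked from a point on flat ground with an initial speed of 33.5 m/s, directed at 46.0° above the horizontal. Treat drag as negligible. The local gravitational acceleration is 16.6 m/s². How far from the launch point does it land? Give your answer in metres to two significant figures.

68 m

Resolve: vₓ = 33.50 cos 46.0° = 23.27 m/s and v_y0 = 33.50 sin 46.0° = 24.10 m/s.
Flight time T = 2 v_y0 / g = 2.903 s.
Range: R = vₓ T = 23.27 × 2.903 = 67.56 m.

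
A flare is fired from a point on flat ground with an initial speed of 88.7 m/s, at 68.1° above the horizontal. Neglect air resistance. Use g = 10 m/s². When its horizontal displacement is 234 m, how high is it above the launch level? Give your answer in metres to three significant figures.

332 m

vₓ = 88.70 cos 68.1° = 33.08 m/s; v_y0 = 88.70 sin 68.1° = 82.30 m/s.
At x = 234 m, t = x/vₓ = 234/33.08 = 7.073 s.
Height: y = v_y0 t − ½ g t² = 82.30 × 7.073 − 5.000 × 7.073² = 582.1 − 250.1 = 332.0 m.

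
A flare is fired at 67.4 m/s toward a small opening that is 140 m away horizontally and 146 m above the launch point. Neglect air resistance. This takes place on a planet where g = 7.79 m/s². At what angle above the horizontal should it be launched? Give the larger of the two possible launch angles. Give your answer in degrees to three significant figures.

81.8°

Trajectory: y = x tanθ − g x² (1 + tan²θ)/(2v₀²). With x = 140, y = 146, v₀ = 67.4, g = 7.79:
16.81 tan²θ − 140 tanθ + (162.8) = 0.
tanθ = [140 ± √(140² − 4 × 16.81 × (162.8))] / (2 × 16.81) = (140 ± 93.04) / 33.61, giving tanθ = 1.397 or 6.934.
θ = 54.41° or 81.79°; the larger is 81.79°.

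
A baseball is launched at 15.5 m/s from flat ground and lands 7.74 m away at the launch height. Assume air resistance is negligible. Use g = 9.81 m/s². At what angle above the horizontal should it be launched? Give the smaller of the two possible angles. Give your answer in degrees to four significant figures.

From R = (v₀²/g) sin 2θ: sin 2θ = 9.81 × 7.74 / 240.25 = 0.3160.
2θ = 18.42° or 180° − 18.42° = 161.6°, so θ = 9.212° or 80.79°.
The smaller angle is 9.212°.

9.212°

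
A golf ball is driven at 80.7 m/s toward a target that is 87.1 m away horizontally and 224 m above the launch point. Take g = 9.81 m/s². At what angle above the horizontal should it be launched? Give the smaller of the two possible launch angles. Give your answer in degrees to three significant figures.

Trajectory: y = x tanθ − g x² (1 + tan²θ)/(2v₀²). With x = 87.1, y = 224, v₀ = 80.7, g = 9.81:
5.714 tan²θ − 87.1 tanθ + (229.7) = 0.
tanθ = [87.1 ± √(87.1² − 4 × 5.714 × (229.7))] / (2 × 5.714) = (87.1 ± 48.33) / 11.43, giving tanθ = 3.392 or 11.85.
θ = 73.58° or 85.18°; the smaller is 73.58°.

73.6°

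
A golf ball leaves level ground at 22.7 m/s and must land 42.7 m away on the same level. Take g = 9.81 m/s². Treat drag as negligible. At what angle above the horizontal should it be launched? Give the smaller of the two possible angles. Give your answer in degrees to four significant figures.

Level-ground range R = v₀² sin(2θ)/g ⇒ sin(2θ) = gR/v₀² = 9.81 × 42.7 / 22.7² = 0.8129.
2θ = 54.38° or 180° − 54.38° = 125.6°, so θ = 27.19° or 62.81°.
The smaller angle is 27.19°.

27.19°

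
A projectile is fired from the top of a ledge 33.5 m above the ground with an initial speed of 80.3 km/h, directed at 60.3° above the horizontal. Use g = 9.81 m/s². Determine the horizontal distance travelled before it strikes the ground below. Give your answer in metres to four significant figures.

Convert: 80.3 km/h = 80.3/3.6 = 22.31 m/s.
Horizontal component vₓ = 22.31 cos 60.3° = 11.05 m/s; vertical v_y0 = 22.31 sin 60.3° = 19.38 m/s.
With up positive and y = 0 at the ground: y(t) = 33.5 + (19.38) t − 4.905 t². Setting y = 0 and taking the positive root: t = [19.38 + √(19.38² + 2·9.81·33.5)] / 9.81 = (19.38 + 32.14) / 9.81 = 5.251 s.
Horizontal distance: R = vₓ t = 11.05 × 5.251 = 58.03 m.

58.03 m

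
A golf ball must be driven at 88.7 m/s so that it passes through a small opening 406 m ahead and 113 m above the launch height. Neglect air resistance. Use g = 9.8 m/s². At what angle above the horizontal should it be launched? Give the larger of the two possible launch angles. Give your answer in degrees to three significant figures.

Trajectory: y = x tanθ − g x² (1 + tan²θ)/(2v₀²). With x = 406, y = 113, v₀ = 88.7, g = 9.80:
102.7 tan²θ − 406 tanθ + (215.7) = 0.
tanθ = [406 ± √(406² − 4 × 102.7 × (215.7))] / (2 × 102.7) = (406 ± 276.2) / 205.3, giving tanθ = 0.6323 or 3.323.
θ = 32.30° or 73.25°; the larger is 73.25°.

73.2°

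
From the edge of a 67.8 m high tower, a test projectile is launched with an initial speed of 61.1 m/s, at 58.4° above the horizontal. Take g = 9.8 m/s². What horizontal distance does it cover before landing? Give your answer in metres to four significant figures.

377.6 m

vₓ = 61.10 cos 58.4° = 32.02 m/s; v_y0 = 61.10 sin 58.4° = 52.04 m/s.
With up positive and y = 0 at the ground: y(t) = 67.8 + (52.04) t − 4.900 t². Setting y = 0 and taking the positive root: t = [52.04 + √(52.04² + 2·9.80·67.8)] / 9.80 = (52.04 + 63.54) / 9.80 = 11.79 s.
Horizontal distance: R = vₓ t = 32.02 × 11.79 = 377.6 m.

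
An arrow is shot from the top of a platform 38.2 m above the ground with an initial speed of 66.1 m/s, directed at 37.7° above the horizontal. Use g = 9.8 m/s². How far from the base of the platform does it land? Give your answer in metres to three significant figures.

Horizontal component vₓ = 66.10 cos 37.7° = 52.30 m/s; vertical v_y0 = 66.10 sin 37.7° = 40.42 m/s.
The projectile lands when y = 38.2 + (40.42) t − ½·9.80·t² = 0. Positive root: t = (40.42 + √(40.42² + 2·9.80·38.2)) / 9.80 = (40.42 + 48.81) / 9.80 = 9.106 s.
Horizontal distance: R = vₓ t = 52.30 × 9.106 = 476.2 m.

476 m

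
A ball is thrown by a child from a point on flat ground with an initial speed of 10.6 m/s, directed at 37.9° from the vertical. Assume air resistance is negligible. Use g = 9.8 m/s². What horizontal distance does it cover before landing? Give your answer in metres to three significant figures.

Components: vₓ = 10.60 sin 37.9° = 6.511 m/s, v_y0 = 10.60 cos 37.9° = 8.364 m/s.
Time aloft: T = 2 v_y0 / g = 2 × 8.364 / 9.80 = 1.707 s.
Horizontal distance R = vₓ T = 6.511 × 1.707 = 11.11 m.

11.1 m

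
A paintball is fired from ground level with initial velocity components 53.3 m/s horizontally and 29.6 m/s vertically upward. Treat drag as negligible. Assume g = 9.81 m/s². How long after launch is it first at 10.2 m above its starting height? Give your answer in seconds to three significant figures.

0.367 s

Set y = v_y0 t − ½ g t² = 10.2: 4.905 t² − 29.60 t + 10.2 = 0.
Quadratic formula: t = (29.60 ± √676.04) / 9.81 = (29.60 ± 26.00) / 9.81 → t = 0.3669 s or 5.668 s.
The first (ascending) time is 0.3669 s.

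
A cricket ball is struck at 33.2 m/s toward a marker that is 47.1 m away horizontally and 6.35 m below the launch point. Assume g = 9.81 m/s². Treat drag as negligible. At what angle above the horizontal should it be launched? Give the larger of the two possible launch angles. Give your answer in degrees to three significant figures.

78.0°

Trajectory: y = x tanθ − g x² (1 + tan²θ)/(2v₀²). With x = 47.1, y = −6.35, v₀ = 33.2, g = 9.81:
9.872 tan²θ − 47.1 tanθ + (3.522) = 0.
tanθ = [47.1 ± √(47.1² − 4 × 9.872 × (3.522))] / (2 × 9.872) = (47.1 ± 45.60) / 19.74, giving tanθ = 0.07599 or 4.695.
θ = 4.345° or 77.98°; the larger is 77.98°.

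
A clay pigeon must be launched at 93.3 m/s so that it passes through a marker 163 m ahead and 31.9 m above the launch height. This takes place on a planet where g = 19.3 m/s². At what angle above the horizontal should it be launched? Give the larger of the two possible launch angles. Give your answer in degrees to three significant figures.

79.0°

Trajectory: y = x tanθ − g x² (1 + tan²θ)/(2v₀²). With x = 163, y = 31.9, v₀ = 93.3, g = 19.3:
29.45 tan²θ − 163 tanθ + (61.35) = 0.
tanθ = [163 ± √(163² − 4 × 29.45 × (61.35))] / (2 × 29.45) = (163 ± 139.1) / 58.91, giving tanθ = 0.4062 or 5.128.
θ = 22.11° or 78.97°; the larger is 78.97°.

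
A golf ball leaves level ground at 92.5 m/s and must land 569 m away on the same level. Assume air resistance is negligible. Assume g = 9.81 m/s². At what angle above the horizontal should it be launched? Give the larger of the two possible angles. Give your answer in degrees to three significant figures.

69.6°

From R = (v₀²/g) sin 2θ: sin 2θ = 9.81 × 569 / 8556.2 = 0.6524.
2θ = 40.72° or 180° − 40.72° = 139.3°, so θ = 20.36° or 69.64°.
The larger angle is 69.64°.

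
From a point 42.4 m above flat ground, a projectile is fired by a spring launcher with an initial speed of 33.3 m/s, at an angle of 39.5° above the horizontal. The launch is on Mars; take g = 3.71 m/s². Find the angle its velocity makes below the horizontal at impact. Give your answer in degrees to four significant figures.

Horizontal component vₓ = 33.30 cos 39.5° = 25.70 m/s; vertical v_y0 = 33.30 sin 39.5° = 21.18 m/s.
The projectile lands when y = 42.4 + (21.18) t − ½·3.71·t² = 0. Positive root: t = (21.18 + √(21.18² + 2·3.71·42.4)) / 3.71 = (21.18 + 27.63) / 3.71 = 13.16 s.
At impact: v_y = v_y0 − g t = −27.63 m/s; vₓ = 25.70 m/s.
Angle below horizontal: arctan(|v_y|/vₓ) = arctan(27.63/25.70) = 47.08°.

47.08°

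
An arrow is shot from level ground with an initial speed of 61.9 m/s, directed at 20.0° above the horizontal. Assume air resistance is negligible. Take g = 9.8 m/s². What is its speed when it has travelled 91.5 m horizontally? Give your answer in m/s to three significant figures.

58.5 m/s

Resolve: vₓ = 61.90 cos 20.0° = 58.17 m/s and v_y0 = 61.90 sin 20.0° = 21.17 m/s.
At x = 91.5 m, t = x/vₓ = 91.5/58.17 = 1.573 s.
Vertical velocity there: v_y = v_y0 − g t = 21.17 − 9.80 × 1.573 = 5.755 m/s.
Speed: √(vₓ² + v_y²) = √(58.17² + 5.755²) = 58.45 m/s.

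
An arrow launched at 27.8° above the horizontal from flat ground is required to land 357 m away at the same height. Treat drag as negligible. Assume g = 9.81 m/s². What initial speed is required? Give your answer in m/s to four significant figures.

65.15 m/s

Level-ground range: R = v₀² sin(2θ)/g, so v₀ = √(gR / sin 2θ).
v₀ = √(9.81 × 357 / sin 55.60°) = √(3502 / 0.8251) = √4244.5 = 65.15 m/s.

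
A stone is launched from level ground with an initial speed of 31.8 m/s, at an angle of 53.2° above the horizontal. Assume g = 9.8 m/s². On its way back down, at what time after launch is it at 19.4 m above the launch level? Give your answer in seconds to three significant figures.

4.27 s

vₓ = 31.80 cos 53.2° = 19.05 m/s; v_y0 = 31.80 sin 53.2° = 25.46 m/s.
Height y(t) = 25.46 t − 4.900 t² = 19.4 gives 4.900 t² − 25.46 t + 19.4 = 0.
Quadratic formula: t = (25.46 ± √268.14) / 9.80 = (25.46 ± 16.37) / 9.80 → t = 0.9274 s or 4.269 s.
The descending-branch root is 4.269 s.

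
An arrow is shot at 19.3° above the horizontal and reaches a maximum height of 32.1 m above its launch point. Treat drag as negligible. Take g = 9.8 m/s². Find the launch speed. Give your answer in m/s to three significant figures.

At the peak v_y = 0, so v_y0 = √(2gH) = √(2 × 9.80 × 32.1) = 25.08 m/s.
v_y0 = v₀ sin θ ⇒ v₀ = 25.08 / sin 19.3° = 75.89 m/s.

75.9 m/s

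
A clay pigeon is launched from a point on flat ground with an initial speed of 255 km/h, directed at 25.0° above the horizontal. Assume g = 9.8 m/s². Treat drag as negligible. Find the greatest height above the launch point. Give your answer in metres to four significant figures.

Convert: 255 km/h = 255/3.6 = 70.83 m/s.
Resolve: vₓ = 70.83 cos 25.0° = 64.20 m/s and v_y0 = 70.83 sin 25.0° = 29.94 m/s.
Peak height H = v_y0² / (2g) = 896.13 / 19.60 = 45.72 m.

45.72 m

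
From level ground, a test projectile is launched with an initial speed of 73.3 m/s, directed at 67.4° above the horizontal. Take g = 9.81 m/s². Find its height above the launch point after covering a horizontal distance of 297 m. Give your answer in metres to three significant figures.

168 m

Resolve: vₓ = 73.30 cos 67.4° = 28.17 m/s and v_y0 = 73.30 sin 67.4° = 67.67 m/s.
x = vₓ t ⇒ t = 297/28.17 = 10.54 s.
Height: y = v_y0 t − ½ g t² = 67.67 × 10.54 − 4.905 × 10.54² = 713.5 − 545.3 = 168.2 m.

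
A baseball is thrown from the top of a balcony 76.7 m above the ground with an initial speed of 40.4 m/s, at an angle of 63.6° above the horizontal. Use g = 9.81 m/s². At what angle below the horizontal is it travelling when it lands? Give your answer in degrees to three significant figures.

71.3°

Components: vₓ = 40.40 cos 63.6° = 17.96 m/s, v_y0 = 40.40 sin 63.6° = 36.19 m/s.
Vertical motion (up positive, ground at y = 0): 4.905 t² − (36.19) t − 76.7 = 0, so t = (36.19 + √(36.19² + 2·9.81·76.7)) / 9.81 = (36.19 + 53.05) / 9.81 = 9.097 s.
At impact: v_y = v_y0 − g t = −53.05 m/s; vₓ = 17.96 m/s.
Angle below horizontal: arctan(|v_y|/vₓ) = arctan(53.05/17.96) = 71.29°.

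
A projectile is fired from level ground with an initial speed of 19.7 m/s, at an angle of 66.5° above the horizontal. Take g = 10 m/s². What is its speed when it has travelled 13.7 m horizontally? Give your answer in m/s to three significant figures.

7.88 m/s

Horizontal component vₓ = 19.70 cos 66.5° = 7.855 m/s; vertical v_y0 = 19.70 sin 66.5° = 18.07 m/s.
Time to reach x = 13.7 m: t = x/vₓ = 13.7/7.855 = 1.744 s.
Vertical velocity there: v_y = v_y0 − g t = 18.07 − 10.0 × 1.744 = 0.6258 m/s.
Speed: √(vₓ² + v_y²) = √(7.855² + 0.6258²) = 7.880 m/s.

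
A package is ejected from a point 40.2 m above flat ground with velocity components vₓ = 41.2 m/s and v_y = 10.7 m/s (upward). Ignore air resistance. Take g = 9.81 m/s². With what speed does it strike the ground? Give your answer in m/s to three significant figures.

Vertical motion (up positive, ground at y = 0): 4.905 t² − (10.70) t − 40.2 = 0, so t = (10.70 + √(10.70² + 2·9.81·40.2)) / 9.81 = (10.70 + 30.05) / 9.81 = 4.154 s.
Vertical velocity at impact: v_y = v_y0 − g t = 10.70 − 9.81 × 4.154 = −30.05 m/s.
Speed: |v| = √(vₓ² + v_y²) = √(41.20² + 30.05²) = 51.00 m/s.

51.0 m/s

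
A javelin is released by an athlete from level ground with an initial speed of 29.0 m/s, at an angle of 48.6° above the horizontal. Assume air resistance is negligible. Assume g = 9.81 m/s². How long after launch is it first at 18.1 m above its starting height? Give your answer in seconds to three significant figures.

Resolve: vₓ = 29.00 cos 48.6° = 19.18 m/s and v_y0 = 29.00 sin 48.6° = 21.75 m/s.
Require v_y0 t − ½ g t² = 18.1, i.e. 4.905 t² − 21.75 t + 18.1 = 0.
Quadratic formula: t = (21.75 ± √118.08) / 9.81 = (21.75 ± 10.87) / 9.81 → t = 1.110 s or 3.325 s.
The first (ascending) time is 1.110 s.

1.11 s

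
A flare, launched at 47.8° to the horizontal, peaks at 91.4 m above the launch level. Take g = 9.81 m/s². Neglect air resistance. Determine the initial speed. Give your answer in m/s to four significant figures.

57.16 m/s

At the peak v_y = 0, so v_y0 = √(2gH) = √(2 × 9.81 × 91.4) = 42.35 m/s.
v_y0 = v₀ sin θ ⇒ v₀ = 42.35 / sin 47.8° = 57.16 m/s.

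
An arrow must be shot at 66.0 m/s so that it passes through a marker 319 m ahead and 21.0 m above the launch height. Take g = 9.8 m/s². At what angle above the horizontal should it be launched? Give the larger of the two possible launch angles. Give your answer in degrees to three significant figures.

Trajectory: y = x tanθ − g x² (1 + tan²θ)/(2v₀²). With x = 319, y = 21.0, v₀ = 66.0, g = 9.80:
114.5 tan²θ − 319 tanθ + (135.5) = 0.
tanθ = [319 ± √(319² − 4 × 114.5 × (135.5))] / (2 × 114.5) = (319 ± 199.3) / 228.9, giving tanθ = 0.5227 or 2.264.
θ = 27.60° or 66.17°; the larger is 66.17°.

66.2°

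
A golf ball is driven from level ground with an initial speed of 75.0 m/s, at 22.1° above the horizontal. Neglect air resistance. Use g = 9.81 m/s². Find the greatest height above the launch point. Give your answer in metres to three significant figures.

40.6 m

Resolve: vₓ = 75.00 cos 22.1° = 69.49 m/s and v_y0 = 75.00 sin 22.1° = 28.22 m/s.
At the apex v_y = 0, so H = v_y0²/(2g) = 28.22²/19.62 = 40.58 m.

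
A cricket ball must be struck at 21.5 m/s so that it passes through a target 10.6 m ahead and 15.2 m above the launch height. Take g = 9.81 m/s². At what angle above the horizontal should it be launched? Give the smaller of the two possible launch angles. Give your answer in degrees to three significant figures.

Trajectory: y = x tanθ − g x² (1 + tan²θ)/(2v₀²). With x = 10.6, y = 15.2, v₀ = 21.5, g = 9.81:
1.192 tan²θ − 10.6 tanθ + (16.39) = 0.
tanθ = [10.6 ± √(10.6² − 4 × 1.192 × (16.39))] / (2 × 1.192) = (10.6 ± 5.847) / 2.385, giving tanθ = 1.993 or 6.897.
θ = 63.36° or 81.75°; the smaller is 63.36°.

63.4°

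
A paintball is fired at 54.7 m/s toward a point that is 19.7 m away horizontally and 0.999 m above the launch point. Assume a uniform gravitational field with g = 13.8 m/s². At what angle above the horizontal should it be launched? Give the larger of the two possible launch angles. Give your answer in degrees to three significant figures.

87.4°

Trajectory: y = x tanθ − g x² (1 + tan²θ)/(2v₀²). With x = 19.7, y = 0.999, v₀ = 54.7, g = 13.8:
0.8950 tan²θ − 19.7 tanθ + (1.894) = 0.
tanθ = [19.7 ± √(19.7² − 4 × 0.8950 × (1.894))] / (2 × 0.8950) = (19.7 ± 19.53) / 1.790, giving tanθ = 0.09656 or 21.92.
θ = 5.516° or 87.39°; the larger is 87.39°.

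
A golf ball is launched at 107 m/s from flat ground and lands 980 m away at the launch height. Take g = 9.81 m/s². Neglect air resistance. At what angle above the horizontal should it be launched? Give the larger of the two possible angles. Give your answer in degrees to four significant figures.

From R = (v₀²/g) sin 2θ: sin 2θ = 9.81 × 980 / 11449 = 0.8397.
2θ = 57.11° or 180° − 57.11° = 122.9°, so θ = 28.55° or 61.45°.
The larger angle is 61.45°.

61.45°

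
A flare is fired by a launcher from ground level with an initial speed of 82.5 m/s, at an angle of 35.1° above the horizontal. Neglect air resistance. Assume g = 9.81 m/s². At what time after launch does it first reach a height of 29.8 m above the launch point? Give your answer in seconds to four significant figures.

0.6753 s

Horizontal component vₓ = 82.50 cos 35.1° = 67.50 m/s; vertical v_y0 = 82.50 sin 35.1° = 47.44 m/s.
Set y = v_y0 t − ½ g t² = 29.8: 4.905 t² − 47.44 t + 29.8 = 0.
t = [47.44 ± √(47.44² − 2·9.81·29.8)] / 9.81 = (47.44 ± 40.81) / 9.81, so t = 0.6753 s or t = 8.996 s.
The first (ascending) time is 0.6753 s.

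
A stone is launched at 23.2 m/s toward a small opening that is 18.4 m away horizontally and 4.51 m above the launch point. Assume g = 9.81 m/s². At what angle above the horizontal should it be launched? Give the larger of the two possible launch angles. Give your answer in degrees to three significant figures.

Trajectory: y = x tanθ − g x² (1 + tan²θ)/(2v₀²). With x = 18.4, y = 4.51, v₀ = 23.2, g = 9.81:
3.085 tan²θ − 18.4 tanθ + (7.595) = 0.
tanθ = [18.4 ± √(18.4² − 4 × 3.085 × (7.595))] / (2 × 3.085) = (18.4 ± 15.65) / 6.171, giving tanθ = 0.4462 or 5.518.
θ = 24.04° or 79.73°; the larger is 79.73°.

79.7°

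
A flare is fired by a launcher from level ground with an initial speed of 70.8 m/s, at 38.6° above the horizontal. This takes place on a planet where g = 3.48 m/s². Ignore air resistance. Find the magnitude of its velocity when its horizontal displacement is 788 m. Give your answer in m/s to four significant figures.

55.59 m/s

Components: vₓ = 70.80 cos 38.6° = 55.33 m/s, v_y0 = 70.80 sin 38.6° = 44.17 m/s.
x = vₓ t ⇒ t = 788/55.33 = 14.24 s.
Vertical velocity there: v_y = v_y0 − g t = 44.17 − 3.48 × 14.24 = −5.389 m/s.
Speed: √(vₓ² + v_y²) = √(55.33² + 5.389²) = 55.59 m/s.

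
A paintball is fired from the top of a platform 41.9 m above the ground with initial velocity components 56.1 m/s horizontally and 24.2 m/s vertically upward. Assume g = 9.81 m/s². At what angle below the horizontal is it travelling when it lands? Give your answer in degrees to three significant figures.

33.8°

The projectile lands when y = 41.9 + (24.20) t − ½·9.81·t² = 0. Positive root: t = (24.20 + √(24.20² + 2·9.81·41.9)) / 9.81 = (24.20 + 37.52) / 9.81 = 6.291 s.
At impact: v_y = v_y0 − g t = −37.52 m/s; vₓ = 56.10 m/s.
Angle below horizontal: arctan(|v_y|/vₓ) = arctan(37.52/56.10) = 33.77°.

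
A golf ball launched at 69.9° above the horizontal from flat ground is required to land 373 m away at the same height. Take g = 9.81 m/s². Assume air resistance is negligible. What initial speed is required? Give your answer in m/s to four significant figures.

75.29 m/s

Level-ground range: R = v₀² sin(2θ)/g, so v₀ = √(gR / sin 2θ).
v₀ = √(9.81 × 373 / sin 139.8°) = √(3659 / 0.6455) = √5669.0 = 75.29 m/s.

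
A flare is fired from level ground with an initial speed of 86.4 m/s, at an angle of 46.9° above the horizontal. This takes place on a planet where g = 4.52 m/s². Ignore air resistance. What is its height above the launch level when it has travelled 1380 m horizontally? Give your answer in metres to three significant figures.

Horizontal component vₓ = 86.40 cos 46.9° = 59.03 m/s; vertical v_y0 = 86.40 sin 46.9° = 63.09 m/s.
At x = 1380 m, t = x/vₓ = 1380/59.03 = 23.38 s.
Height: y = v_y0 t − ½ g t² = 63.09 × 23.38 − 2.260 × 23.38² = 1475 − 1235 = 239.7 m.

240 m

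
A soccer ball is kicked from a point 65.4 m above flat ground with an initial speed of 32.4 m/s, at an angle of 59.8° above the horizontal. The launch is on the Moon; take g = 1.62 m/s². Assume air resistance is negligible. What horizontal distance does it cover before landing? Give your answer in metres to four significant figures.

599.2 m

Components: vₓ = 32.40 cos 59.8° = 16.30 m/s, v_y0 = 32.40 sin 59.8° = 28.00 m/s.
The projectile lands when y = 65.4 + (28.00) t − ½·1.62·t² = 0. Positive root: t = (28.00 + √(28.00² + 2·1.62·65.4)) / 1.62 = (28.00 + 31.56) / 1.62 = 36.77 s.
Horizontal distance: R = vₓ t = 16.30 × 36.77 = 599.2 m.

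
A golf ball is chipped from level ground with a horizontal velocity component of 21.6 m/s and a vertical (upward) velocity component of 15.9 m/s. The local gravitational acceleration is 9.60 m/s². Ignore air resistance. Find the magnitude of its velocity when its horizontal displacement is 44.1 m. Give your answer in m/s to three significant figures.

21.9 m/s

At x = 44.1 m, t = x/vₓ = 44.1/21.60 = 2.042 s.
Vertical velocity there: v_y = v_y0 − g t = 15.90 − 9.60 × 2.042 = −3.700 m/s.
Speed: √(vₓ² + v_y²) = √(21.60² + 3.700²) = 21.91 m/s.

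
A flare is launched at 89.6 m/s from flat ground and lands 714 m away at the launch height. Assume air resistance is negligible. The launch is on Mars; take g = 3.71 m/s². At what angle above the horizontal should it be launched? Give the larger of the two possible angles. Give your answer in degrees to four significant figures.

R = v₀² sin 2θ / g gives sin 2θ = gR/v₀² = 3.71·714/89.6² = 0.3300.
2θ = 19.27° or 180° − 19.27° = 160.7°, so θ = 9.633° or 80.37°.
The larger angle is 80.37°.

80.37°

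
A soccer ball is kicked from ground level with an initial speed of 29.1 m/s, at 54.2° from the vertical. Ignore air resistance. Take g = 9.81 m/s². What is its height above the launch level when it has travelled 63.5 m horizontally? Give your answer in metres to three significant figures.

10.3 m

Resolve: vₓ = 29.10 sin 54.2° = 23.60 m/s and v_y0 = 29.10 cos 54.2° = 17.02 m/s.
x = vₓ t ⇒ t = 63.5/23.60 = 2.690 s.
Height: y = v_y0 t − ½ g t² = 17.02 × 2.690 − 4.905 × 2.690² = 45.80 − 35.51 = 10.29 m.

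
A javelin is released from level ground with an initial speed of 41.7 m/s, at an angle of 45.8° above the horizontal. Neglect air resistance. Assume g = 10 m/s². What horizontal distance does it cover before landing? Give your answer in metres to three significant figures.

vₓ = 41.70 cos 45.8° = 29.07 m/s; v_y0 = 41.70 sin 45.8° = 29.90 m/s.
Flight time T = 2 v_y0 / g = 5.979 s.
Horizontal distance R = vₓ T = 29.07 × 5.979 = 173.8 m.

174 m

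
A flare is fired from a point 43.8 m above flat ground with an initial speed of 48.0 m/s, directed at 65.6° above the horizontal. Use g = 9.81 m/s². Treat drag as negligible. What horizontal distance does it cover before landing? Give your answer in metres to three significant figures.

Horizontal component vₓ = 48.00 cos 65.6° = 19.83 m/s; vertical v_y0 = 48.00 sin 65.6° = 43.71 m/s.
With up positive and y = 0 at the ground: y(t) = 43.8 + (43.71) t − 4.905 t². Setting y = 0 and taking the positive root: t = [43.71 + √(43.71² + 2·9.81·43.8)] / 9.81 = (43.71 + 52.63) / 9.81 = 9.821 s.
Horizontal distance: R = vₓ t = 19.83 × 9.821 = 194.7 m.

195 m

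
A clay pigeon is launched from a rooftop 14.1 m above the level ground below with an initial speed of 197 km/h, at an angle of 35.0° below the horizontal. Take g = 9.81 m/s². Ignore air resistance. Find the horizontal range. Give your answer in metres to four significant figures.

Convert: 197 km/h = 197/3.6 = 54.72 m/s.
Horizontal component vₓ = 54.72 cos 35.0° = 44.83 m/s; vertical v_y0 = −31.39 m/s (downward).
With up positive and y = 0 at the ground: y(t) = 14.1 + (−31.39) t − 4.905 t². Setting y = 0 and taking the positive root: t = [−31.39 + √(31.39² + 2·9.81·14.1)] / 9.81 = (−31.39 + 35.52) / 9.81 = 0.4215 s.
Horizontal distance: R = vₓ t = 44.83 × 0.4215 = 18.89 m.

18.89 m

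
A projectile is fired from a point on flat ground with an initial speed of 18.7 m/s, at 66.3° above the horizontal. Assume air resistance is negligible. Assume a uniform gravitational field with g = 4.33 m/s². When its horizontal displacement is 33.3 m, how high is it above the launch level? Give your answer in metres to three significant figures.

Horizontal component vₓ = 18.70 cos 66.3° = 7.516 m/s; vertical v_y0 = 18.70 sin 66.3° = 17.12 m/s.
Time to reach x = 33.3 m: t = x/vₓ = 33.3/7.516 = 4.430 s.
Height: y = v_y0 t − ½ g t² = 17.12 × 4.430 − 2.165 × 4.430² = 75.86 − 42.49 = 33.37 m.

33.4 m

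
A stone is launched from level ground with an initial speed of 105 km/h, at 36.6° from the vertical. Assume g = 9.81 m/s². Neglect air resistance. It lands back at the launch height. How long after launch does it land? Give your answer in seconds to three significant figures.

Convert: 105 km/h = 105/3.6 = 29.17 m/s.
vₓ = 29.17 sin 36.6° = 17.39 m/s; v_y0 = 29.17 cos 36.6° = 23.42 m/s.
It returns to y = 0 when t = 2 v_y0 / g = 2(23.42)/9.81 = 4.774 s.

4.77 s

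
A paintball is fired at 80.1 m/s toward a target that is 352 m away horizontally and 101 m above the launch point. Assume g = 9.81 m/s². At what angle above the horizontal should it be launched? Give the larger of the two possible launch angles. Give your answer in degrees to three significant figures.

71.8°

Trajectory: y = x tanθ − g x² (1 + tan²θ)/(2v₀²). With x = 352, y = 101, v₀ = 80.1, g = 9.81:
94.72 tan²θ − 352 tanθ + (195.7) = 0.
tanθ = [352 ± √(352² − 4 × 94.72 × (195.7))] / (2 × 94.72) = (352 ± 223.0) / 189.4, giving tanθ = 0.6807 or 3.035.
θ = 34.24° or 71.77°; the larger is 71.77°.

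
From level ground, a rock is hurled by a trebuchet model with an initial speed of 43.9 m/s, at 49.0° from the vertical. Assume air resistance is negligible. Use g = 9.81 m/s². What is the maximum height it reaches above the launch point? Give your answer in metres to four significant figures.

vₓ = 43.90 sin 49.0° = 33.13 m/s; v_y0 = 43.90 cos 49.0° = 28.80 m/s.
Maximum height: H = v_y0² / (2g) = 28.80² / (2 × 9.81) = 42.28 m.

42.28 m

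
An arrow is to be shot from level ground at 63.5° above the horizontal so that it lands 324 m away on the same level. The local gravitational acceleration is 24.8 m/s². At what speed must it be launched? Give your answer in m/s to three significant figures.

On level ground R = v₀² sin 2θ / g ⇒ v₀ = √(gR / sin 2θ).
v₀ = √(24.8 × 324 / sin 127.0°) = √(8035 / 0.7986) = √10061 = 100.3 m/s.

100 m/s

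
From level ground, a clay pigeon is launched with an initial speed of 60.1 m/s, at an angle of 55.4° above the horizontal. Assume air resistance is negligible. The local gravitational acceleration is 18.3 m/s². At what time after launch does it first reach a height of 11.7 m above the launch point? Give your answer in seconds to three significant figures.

0.248 s

Horizontal component vₓ = 60.10 cos 55.4° = 34.13 m/s; vertical v_y0 = 60.10 sin 55.4° = 49.47 m/s.
Require v_y0 t − ½ g t² = 11.7, i.e. 9.150 t² − 49.47 t + 11.7 = 0.
Quadratic formula: t = (49.47 ± √2019.1) / 18.3 = (49.47 ± 44.93) / 18.3 → t = 0.2479 s or 5.159 s.
The first (ascending) time is 0.2479 s.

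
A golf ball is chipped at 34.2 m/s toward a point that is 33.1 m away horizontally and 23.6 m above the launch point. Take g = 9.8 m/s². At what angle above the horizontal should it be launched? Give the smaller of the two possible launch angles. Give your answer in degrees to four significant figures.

44.61°

Trajectory: y = x tanθ − g x² (1 + tan²θ)/(2v₀²). With x = 33.1, y = 23.6, v₀ = 34.2, g = 9.80:
4.590 tan²θ − 33.1 tanθ + (28.19) = 0.
tanθ = [33.1 ± √(33.1² − 4 × 4.590 × (28.19))] / (2 × 4.590) = (33.1 ± 24.04) / 9.180, giving tanθ = 0.9866 or 6.225.
θ = 44.61° or 80.87°; the smaller is 44.61°.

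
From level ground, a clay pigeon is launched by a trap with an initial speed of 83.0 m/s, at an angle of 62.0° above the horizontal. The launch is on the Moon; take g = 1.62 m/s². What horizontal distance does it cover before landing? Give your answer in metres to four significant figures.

3525 m

Resolve: vₓ = 83.00 cos 62.0° = 38.97 m/s and v_y0 = 83.00 sin 62.0° = 73.28 m/s.
Flight time T = 2 v_y0 / g = 90.47 s.
Range: R = vₓ T = 38.97 × 90.47 = 3525 m.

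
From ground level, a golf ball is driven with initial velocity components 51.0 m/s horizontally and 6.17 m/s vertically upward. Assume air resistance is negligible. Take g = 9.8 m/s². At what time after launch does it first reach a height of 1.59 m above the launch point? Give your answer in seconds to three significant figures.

0.361 s

Set y = v_y0 t − ½ g t² = 1.59: 4.900 t² − 6.170 t + 1.59 = 0.
t = [6.170 ± √(6.170² − 2·9.80·1.59)] / 9.80 = (6.170 ± 2.628) / 9.80, so t = 0.3615 s or t = 0.8977 s.
The first (ascending) time is 0.3615 s.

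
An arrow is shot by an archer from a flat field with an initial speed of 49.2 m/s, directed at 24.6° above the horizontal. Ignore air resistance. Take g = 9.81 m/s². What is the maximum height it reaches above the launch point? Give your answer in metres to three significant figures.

21.4 m

Components: vₓ = 49.20 cos 24.6° = 44.73 m/s, v_y0 = 49.20 sin 24.6° = 20.48 m/s.
Peak height H = v_y0² / (2g) = 419.47 / 19.62 = 21.38 m.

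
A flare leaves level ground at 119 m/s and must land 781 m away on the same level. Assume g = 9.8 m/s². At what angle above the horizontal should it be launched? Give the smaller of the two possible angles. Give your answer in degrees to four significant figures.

Level-ground range R = v₀² sin(2θ)/g ⇒ sin(2θ) = gR/v₀² = 9.80 × 781 / 119² = 0.5405.
2θ = 32.72° or 180° − 32.72° = 147.3°, so θ = 16.36° or 73.64°.
The smaller angle is 16.36°.

16.36°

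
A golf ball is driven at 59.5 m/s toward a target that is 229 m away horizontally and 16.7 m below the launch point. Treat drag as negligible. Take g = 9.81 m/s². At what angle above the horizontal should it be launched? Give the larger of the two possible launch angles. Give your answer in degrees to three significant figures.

70.9°

Trajectory: y = x tanθ − g x² (1 + tan²θ)/(2v₀²). With x = 229, y = −16.7, v₀ = 59.5, g = 9.81:
72.66 tan²θ − 229 tanθ + (55.96) = 0.
tanθ = [229 ± √(229² − 4 × 72.66 × (55.96))] / (2 × 72.66) = (229 ± 190.2) / 145.3, giving tanθ = 0.2670 or 2.885.
θ = 14.95° or 70.88°; the larger is 70.88°.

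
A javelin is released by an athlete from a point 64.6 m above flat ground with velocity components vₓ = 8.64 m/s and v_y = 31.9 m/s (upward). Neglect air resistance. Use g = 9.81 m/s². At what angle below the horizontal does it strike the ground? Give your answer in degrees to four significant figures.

79.75°

With up positive and y = 0 at the ground: y(t) = 64.6 + (31.90) t − 4.905 t². Setting y = 0 and taking the positive root: t = [31.90 + √(31.90² + 2·9.81·64.6)] / 9.81 = (31.90 + 47.80) / 9.81 = 8.125 s.
At impact: v_y = v_y0 − g t = −47.80 m/s; vₓ = 8.640 m/s.
Angle below horizontal: arctan(|v_y|/vₓ) = arctan(47.80/8.640) = 79.75°.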